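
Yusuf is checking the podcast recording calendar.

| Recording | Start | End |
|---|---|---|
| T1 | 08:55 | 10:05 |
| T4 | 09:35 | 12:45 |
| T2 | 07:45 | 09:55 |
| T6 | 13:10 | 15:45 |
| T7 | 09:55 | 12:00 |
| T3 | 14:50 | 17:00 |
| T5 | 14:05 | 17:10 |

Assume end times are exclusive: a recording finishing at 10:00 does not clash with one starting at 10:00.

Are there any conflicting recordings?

Two intervals overlap when each starts before the other ends.
Sorted by start: T2, T1, T4, T7, T6, T5, T3.
T1 starts before T2 ends → T2 and T1 overlap.
That's a conflict, so the schedule is not conflict-free.

Yes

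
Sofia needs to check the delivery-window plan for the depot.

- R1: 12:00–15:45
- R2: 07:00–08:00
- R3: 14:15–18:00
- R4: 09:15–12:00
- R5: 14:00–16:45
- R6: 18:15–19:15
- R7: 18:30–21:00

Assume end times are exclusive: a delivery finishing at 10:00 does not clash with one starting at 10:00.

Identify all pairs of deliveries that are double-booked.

Sorted by start: R2, R4, R1, R5, R3, R6, R7.
R4 starts after R2 ends, so nothing later overlaps R2 either.
R1 starts exactly when R4 ends (back-to-back, no overlap), so nothing later overlaps R4 either.
R5 starts before R1 ends → R1 and R5 overlap.
R3 starts before R1 ends → R1 and R3 overlap.
R6 starts after R1 ends, so nothing later overlaps R1 either.
R3 starts before R5 ends → R5 and R3 overlap.
R6 starts after R5 ends, so nothing later overlaps R5 either.
R6 starts after R3 ends, so nothing later overlaps R3 either.
R7 starts before R6 ends → R6 and R7 overlap.

R1 & R3, R1 & R5, R3 & R5, R6 & R7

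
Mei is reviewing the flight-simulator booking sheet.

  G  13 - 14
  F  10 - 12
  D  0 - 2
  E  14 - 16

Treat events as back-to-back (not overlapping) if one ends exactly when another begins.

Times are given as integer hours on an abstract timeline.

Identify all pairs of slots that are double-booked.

no overlapping pairs

Sorted by start: D, F, G, E.
F starts after D ends; D is clear from here.
G starts after F ends; F is clear from here.
E starts exactly when G ends (back-to-back, no overlap).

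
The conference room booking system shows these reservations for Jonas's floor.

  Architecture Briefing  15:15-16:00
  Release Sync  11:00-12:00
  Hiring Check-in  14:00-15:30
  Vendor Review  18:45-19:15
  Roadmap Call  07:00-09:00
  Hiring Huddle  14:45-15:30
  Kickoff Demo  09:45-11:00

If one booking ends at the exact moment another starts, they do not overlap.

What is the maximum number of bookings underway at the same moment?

3

Sort all start/end points and keep a running count:
07:00 start Roadmap Call → 1
09:00 end Roadmap Call → 0
09:45 start Kickoff Demo → 1
11:00 end Kickoff Demo → 0
11:00 start Release Sync → 1
12:00 end Release Sync → 0
14:00 start Hiring Check-in → 1
14:45 start Hiring Huddle → 2
15:15 start Architecture Briefing → 3
15:30 end Hiring Check-in → 2
15:30 end Hiring Huddle → 1
16:00 end Architecture Briefing → 0
18:45 start Vendor Review → 1
19:15 end Vendor Review → 0
Peak is 3, at 15:15 (Architecture Briefing, Hiring Check-in, Hiring Huddle).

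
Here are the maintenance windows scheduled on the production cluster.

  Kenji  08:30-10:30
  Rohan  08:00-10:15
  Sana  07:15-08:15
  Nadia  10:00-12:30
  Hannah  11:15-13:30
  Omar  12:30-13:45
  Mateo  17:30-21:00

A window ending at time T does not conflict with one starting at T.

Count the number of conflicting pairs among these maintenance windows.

Sorted by start: Sana, Rohan, Kenji, Nadia, Hannah, Omar, Mateo.
Rohan starts before Sana ends → Sana and Rohan overlap.
Kenji starts after Sana ends — done with Sana.
Kenji starts before Rohan ends → Rohan and Kenji overlap.
Nadia starts before Rohan ends → Rohan and Nadia overlap.
Hannah starts after Rohan ends — done with Rohan.
Nadia starts before Kenji ends → Kenji and Nadia overlap.
Hannah starts after Kenji ends — done with Kenji.
Hannah starts before Nadia ends → Nadia and Hannah overlap.
Omar starts exactly when Nadia ends (back-to-back, no overlap) — done with Nadia.
Omar starts before Hannah ends → Hannah and Omar overlap.
Mateo starts after Hannah ends.
Mateo starts after Omar ends.
Overlapping pairs: Hannah & Nadia, Hannah & Omar, Kenji & Nadia, Kenji & Rohan, Nadia & Rohan, Rohan & Sana — 6 in total.

6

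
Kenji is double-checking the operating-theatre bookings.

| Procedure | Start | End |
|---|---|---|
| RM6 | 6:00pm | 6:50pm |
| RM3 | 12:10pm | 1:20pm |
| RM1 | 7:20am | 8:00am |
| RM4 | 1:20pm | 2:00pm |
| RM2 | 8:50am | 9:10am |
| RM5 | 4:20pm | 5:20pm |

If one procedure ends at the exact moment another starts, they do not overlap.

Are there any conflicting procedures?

No

Sorted by start: RM1, RM2, RM3, RM4, RM5, RM6.
RM2 starts after RM1 ends, so RM1 has no further overlaps.
RM3 starts after RM2 ends, so RM2 has no further overlaps.
RM4 starts exactly when RM3 ends (back-to-back, no overlap), so RM3 has no further overlaps.
RM5 starts after RM4 ends, so RM4 has no further overlaps.
RM6 starts after RM5 ends.
Every pair is clear; the schedule has no overlaps.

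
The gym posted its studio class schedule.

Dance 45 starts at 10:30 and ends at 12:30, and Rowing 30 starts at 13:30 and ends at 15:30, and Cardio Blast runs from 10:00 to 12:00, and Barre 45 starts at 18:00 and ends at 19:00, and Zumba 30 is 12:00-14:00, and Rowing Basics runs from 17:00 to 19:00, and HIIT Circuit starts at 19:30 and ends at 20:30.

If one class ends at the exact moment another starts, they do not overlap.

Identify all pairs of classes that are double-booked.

Sorted by start: Cardio Blast, Dance 45, Zumba 30, Rowing 30, Rowing Basics, Barre 45, HIIT Circuit.
Dance 45 starts before Cardio Blast ends → Cardio Blast and Dance 45 overlap.
Zumba 30 starts exactly when Cardio Blast ends (back-to-back, no overlap); Cardio Blast is clear from here.
Zumba 30 starts before Dance 45 ends → Dance 45 and Zumba 30 overlap.
Rowing 30 starts after Dance 45 ends; Dance 45 is clear from here.
Rowing 30 starts before Zumba 30 ends → Zumba 30 and Rowing 30 overlap.
Rowing Basics starts after Zumba 30 ends; Zumba 30 is clear from here.
Rowing Basics starts after Rowing 30 ends; Rowing 30 is clear from here.
Barre 45 starts before Rowing Basics ends → Rowing Basics and Barre 45 overlap.
HIIT Circuit starts after Rowing Basics ends.
HIIT Circuit starts after Barre 45 ends.

Barre 45 & Rowing Basics, Cardio Blast & Dance 45, Dance 45 & Zumba 30, Rowing 30 & Zumba 30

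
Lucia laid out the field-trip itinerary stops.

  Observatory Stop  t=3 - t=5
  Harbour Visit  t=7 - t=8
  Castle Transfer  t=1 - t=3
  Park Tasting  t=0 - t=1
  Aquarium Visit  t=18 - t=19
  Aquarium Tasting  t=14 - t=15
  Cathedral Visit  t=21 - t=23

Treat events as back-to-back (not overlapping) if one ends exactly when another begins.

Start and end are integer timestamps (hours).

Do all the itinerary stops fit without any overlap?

Sorted by start: Park Tasting, Castle Transfer, Observatory Stop, Harbour Visit, Aquarium Tasting, Aquarium Visit, Cathedral Visit.
Castle Transfer starts exactly when Park Tasting ends (back-to-back, no overlap), so Park Tasting has no further overlaps.
Observatory Stop starts exactly when Castle Transfer ends (back-to-back, no overlap), so Castle Transfer has no further overlaps.
Harbour Visit starts after Observatory Stop ends, so Observatory Stop has no further overlaps.
Aquarium Tasting starts after Harbour Visit ends, so Harbour Visit has no further overlaps.
Aquarium Visit starts after Aquarium Tasting ends, so Aquarium Tasting has no further overlaps.
Cathedral Visit starts after Aquarium Visit ends.
Every pair is clear; the schedule has no overlaps.

Yes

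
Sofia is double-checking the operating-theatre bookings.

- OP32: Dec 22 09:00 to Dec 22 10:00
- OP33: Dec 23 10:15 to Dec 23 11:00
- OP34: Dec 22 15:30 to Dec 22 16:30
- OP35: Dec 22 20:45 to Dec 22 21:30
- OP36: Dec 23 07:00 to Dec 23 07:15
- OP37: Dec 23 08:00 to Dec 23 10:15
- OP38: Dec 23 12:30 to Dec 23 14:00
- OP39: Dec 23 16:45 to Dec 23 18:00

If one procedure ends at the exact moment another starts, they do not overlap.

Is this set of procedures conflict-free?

Two intervals overlap when each starts before the other ends.
Sorted by start: OP32, OP34, OP35, OP36, OP37, OP33, OP38, OP39.
OP34 starts after OP32 ends, so nothing later overlaps OP32 either.
OP35 starts after OP34 ends, so nothing later overlaps OP34 either.
OP36 starts after OP35 ends, so nothing later overlaps OP35 either.
OP37 starts after OP36 ends, so nothing later overlaps OP36 either.
OP33 starts exactly when OP37 ends (back-to-back, no overlap), so nothing later overlaps OP37 either.
OP38 starts after OP33 ends, so nothing later overlaps OP33 either.
OP39 starts after OP38 ends.
Every pair is clear; the schedule has no overlaps.

Yes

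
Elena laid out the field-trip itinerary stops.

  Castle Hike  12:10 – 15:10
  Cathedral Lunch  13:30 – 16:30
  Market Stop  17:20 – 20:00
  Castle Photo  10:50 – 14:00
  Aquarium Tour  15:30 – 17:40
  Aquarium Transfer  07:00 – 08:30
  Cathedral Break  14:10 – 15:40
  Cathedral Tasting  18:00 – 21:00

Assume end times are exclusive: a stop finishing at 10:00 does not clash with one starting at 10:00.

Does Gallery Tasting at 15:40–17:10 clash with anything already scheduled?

Aquarium Transfer: ends 08:30 at or before Gallery Tasting starts 15:40 → clear.
Castle Photo: ends 14:00 at or before Gallery Tasting starts 15:40 → clear.
Castle Hike: ends 15:10 at or before Gallery Tasting starts 15:40 → clear.
Cathedral Lunch: starts 13:30 before Gallery Tasting ends 17:10, and ends 16:30 after Gallery Tasting starts 15:40 → overlap.
Cathedral Break: ends 15:40 at or before Gallery Tasting starts 15:40 → clear.
Aquarium Tour: starts 15:30 before Gallery Tasting ends 17:10, and ends 17:40 after Gallery Tasting starts 15:40 → overlap.
Market Stop: starts 17:20 at or after Gallery Tasting ends 17:10 → clear.
Cathedral Tasting: starts 18:00 at or after Gallery Tasting ends 17:10 → clear.
Gallery Tasting overlaps Cathedral Lunch, Aquarium Tour.

Yes — it overlaps Aquarium Tour, Cathedral Lunch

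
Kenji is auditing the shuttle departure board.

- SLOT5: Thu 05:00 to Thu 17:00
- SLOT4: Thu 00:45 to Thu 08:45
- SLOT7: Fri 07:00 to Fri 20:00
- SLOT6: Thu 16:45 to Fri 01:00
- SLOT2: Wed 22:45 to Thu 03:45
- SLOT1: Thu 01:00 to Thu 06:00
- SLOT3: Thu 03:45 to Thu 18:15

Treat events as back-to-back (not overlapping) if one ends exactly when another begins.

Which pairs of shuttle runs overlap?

SLOT1 & SLOT2, SLOT1 & SLOT3, SLOT1 & SLOT4, SLOT1 & SLOT5, SLOT2 & SLOT4, SLOT3 & SLOT4, SLOT3 & SLOT5, SLOT3 & SLOT6, SLOT4 & SLOT5, SLOT5 & SLOT6

Sorted by start: SLOT2, SLOT4, SLOT1, SLOT3, SLOT5, SLOT6, SLOT7.
SLOT4 starts before SLOT2 ends → SLOT2 and SLOT4 overlap.
SLOT1 starts before SLOT2 ends → SLOT2 and SLOT1 overlap.
SLOT3 starts exactly when SLOT2 ends (back-to-back, no overlap), so nothing later overlaps SLOT2 either.
SLOT1 starts before SLOT4 ends → SLOT4 and SLOT1 overlap.
SLOT3 starts before SLOT4 ends → SLOT4 and SLOT3 overlap.
SLOT5 starts before SLOT4 ends → SLOT4 and SLOT5 overlap.
SLOT6 starts after SLOT4 ends, so nothing later overlaps SLOT4 either.
SLOT3 starts before SLOT1 ends → SLOT1 and SLOT3 overlap.
SLOT5 starts before SLOT1 ends → SLOT1 and SLOT5 overlap.
SLOT6 starts after SLOT1 ends, so nothing later overlaps SLOT1 either.
SLOT5 starts before SLOT3 ends → SLOT3 and SLOT5 overlap.
SLOT6 starts before SLOT3 ends → SLOT3 and SLOT6 overlap.
SLOT7 starts after SLOT3 ends.
SLOT6 starts before SLOT5 ends → SLOT5 and SLOT6 overlap.
SLOT7 starts after SLOT5 ends.
SLOT7 starts after SLOT6 ends.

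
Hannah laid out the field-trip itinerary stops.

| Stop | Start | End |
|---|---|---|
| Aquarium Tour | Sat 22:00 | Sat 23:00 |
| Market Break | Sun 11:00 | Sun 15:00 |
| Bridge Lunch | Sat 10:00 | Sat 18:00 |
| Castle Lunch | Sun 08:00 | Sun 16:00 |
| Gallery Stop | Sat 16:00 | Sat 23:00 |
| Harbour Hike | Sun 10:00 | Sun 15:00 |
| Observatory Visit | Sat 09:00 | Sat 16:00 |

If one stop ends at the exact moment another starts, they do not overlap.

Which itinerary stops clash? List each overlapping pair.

Aquarium Tour & Gallery Stop, Bridge Lunch & Gallery Stop, Bridge Lunch & Observatory Visit, Castle Lunch & Harbour Hike, Castle Lunch & Market Break, Harbour Hike & Market Break

Two intervals overlap when each starts before the other ends.
Sorted by start: Observatory Visit, Bridge Lunch, Gallery Stop, Aquarium Tour, Castle Lunch, Harbour Hike, Market Break.
Bridge Lunch starts before Observatory Visit ends → Observatory Visit and Bridge Lunch overlap.
Gallery Stop starts exactly when Observatory Visit ends (back-to-back, no overlap), so Observatory Visit has no further overlaps.
Gallery Stop starts before Bridge Lunch ends → Bridge Lunch and Gallery Stop overlap.
Aquarium Tour starts after Bridge Lunch ends, so Bridge Lunch has no further overlaps.
Aquarium Tour starts before Gallery Stop ends → Gallery Stop and Aquarium Tour overlap.
Castle Lunch starts after Gallery Stop ends, so Gallery Stop has no further overlaps.
Castle Lunch starts after Aquarium Tour ends, so Aquarium Tour has no further overlaps.
Harbour Hike starts before Castle Lunch ends → Castle Lunch and Harbour Hike overlap.
Market Break starts before Castle Lunch ends → Castle Lunch and Market Break overlap.
Market Break starts before Harbour Hike ends → Harbour Hike and Market Break overlap.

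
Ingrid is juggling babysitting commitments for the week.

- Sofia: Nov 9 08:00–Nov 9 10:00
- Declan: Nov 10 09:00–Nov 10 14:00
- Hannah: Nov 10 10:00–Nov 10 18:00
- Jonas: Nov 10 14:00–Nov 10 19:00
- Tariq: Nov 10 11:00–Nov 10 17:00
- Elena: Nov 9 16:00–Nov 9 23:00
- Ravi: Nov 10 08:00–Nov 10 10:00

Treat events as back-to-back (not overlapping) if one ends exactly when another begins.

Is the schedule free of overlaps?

Two intervals overlap when each starts before the other ends.
Sorted by start: Sofia, Elena, Ravi, Declan, Hannah, Tariq, Jonas.
Elena starts after Sofia ends — done with Sofia.
Ravi starts after Elena ends — done with Elena.
Declan starts before Ravi ends → Ravi and Declan overlap.
That's a conflict, so the schedule is not conflict-free.

No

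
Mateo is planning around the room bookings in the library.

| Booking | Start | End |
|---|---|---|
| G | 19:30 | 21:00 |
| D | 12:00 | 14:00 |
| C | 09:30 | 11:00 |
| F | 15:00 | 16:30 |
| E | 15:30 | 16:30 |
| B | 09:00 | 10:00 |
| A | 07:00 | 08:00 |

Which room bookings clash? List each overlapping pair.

Check each pair: they overlap iff neither finishes before the other starts.
Sorted by start: A, B, C, D, F, E, G.
B starts after A ends, so nothing later overlaps A either.
C starts before B ends → B and C overlap.
D starts after B ends, so nothing later overlaps B either.
D starts after C ends, so nothing later overlaps C either.
F starts after D ends, so nothing later overlaps D either.
E starts before F ends → F and E overlap.
G starts after F ends.
G starts after E ends.

B & C, E & F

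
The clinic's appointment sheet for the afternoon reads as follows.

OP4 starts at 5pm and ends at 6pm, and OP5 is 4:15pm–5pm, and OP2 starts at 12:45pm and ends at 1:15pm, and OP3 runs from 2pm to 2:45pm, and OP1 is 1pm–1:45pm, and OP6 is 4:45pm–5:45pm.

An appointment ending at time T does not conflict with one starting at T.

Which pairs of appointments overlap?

Two intervals overlap when each starts before the other ends.
Sorted by start: OP2, OP1, OP3, OP5, OP6, OP4.
OP1 starts before OP2 ends → OP2 and OP1 overlap.
OP3 starts after OP2 ends; OP2 is clear from here.
OP3 starts after OP1 ends; OP1 is clear from here.
OP5 starts after OP3 ends; OP3 is clear from here.
OP6 starts before OP5 ends → OP5 and OP6 overlap.
OP4 starts exactly when OP5 ends (back-to-back, no overlap).
OP4 starts before OP6 ends → OP6 and OP4 overlap.

OP1 & OP2, OP4 & OP6, OP5 & OP6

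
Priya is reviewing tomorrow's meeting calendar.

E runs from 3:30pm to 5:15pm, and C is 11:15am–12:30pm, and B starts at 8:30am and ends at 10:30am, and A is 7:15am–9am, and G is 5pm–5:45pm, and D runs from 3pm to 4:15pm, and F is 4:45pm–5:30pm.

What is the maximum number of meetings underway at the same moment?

3

Sweep the timeline, counting +1 at each start and −1 at each end (ends before starts at a tie):
7:15am start A → 1
8:30am start B → 2
9am end A → 1
10:30am end B → 0
11:15am start C → 1
12:30pm end C → 0
3pm start D → 1
3:30pm start E → 2
4:15pm end D → 1
4:45pm start F → 2
5pm start G → 3
5:15pm end E → 2
5:30pm end F → 1
5:45pm end G → 0
Peak is 3, at 5pm (E, F, G).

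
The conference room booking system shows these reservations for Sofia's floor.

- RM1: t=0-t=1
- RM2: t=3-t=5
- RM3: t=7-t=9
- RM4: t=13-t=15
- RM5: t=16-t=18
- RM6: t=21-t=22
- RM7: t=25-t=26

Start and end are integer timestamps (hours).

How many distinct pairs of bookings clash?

Sorted by start: RM1, RM2, RM3, RM4, RM5, RM6, RM7.
RM2 starts after RM1 ends — done with RM1.
RM3 starts after RM2 ends — done with RM2.
RM4 starts after RM3 ends — done with RM3.
RM5 starts after RM4 ends — done with RM4.
RM6 starts after RM5 ends — done with RM5.
RM7 starts after RM6 ends.
No pair overlaps.

0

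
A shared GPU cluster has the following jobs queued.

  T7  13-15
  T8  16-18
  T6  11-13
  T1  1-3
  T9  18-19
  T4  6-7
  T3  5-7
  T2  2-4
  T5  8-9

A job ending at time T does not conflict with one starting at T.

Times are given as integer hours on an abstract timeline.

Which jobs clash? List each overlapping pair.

Two intervals overlap when each starts before the other ends.
Sorted by start: T1, T2, T3, T4, T5, T6, T7, T8, T9.
T2 starts before T1 ends → T1 and T2 overlap.
T3 starts after T1 ends, so nothing later overlaps T1 either.
T3 starts after T2 ends, so nothing later overlaps T2 either.
T4 starts before T3 ends → T3 and T4 overlap.
T5 starts after T3 ends, so nothing later overlaps T3 either.
T5 starts after T4 ends, so nothing later overlaps T4 either.
T6 starts after T5 ends, so nothing later overlaps T5 either.
T7 starts exactly when T6 ends (back-to-back, no overlap), so nothing later overlaps T6 either.
T8 starts after T7 ends, so nothing later overlaps T7 either.
T9 starts exactly when T8 ends (back-to-back, no overlap).

T1 & T2, T3 & T4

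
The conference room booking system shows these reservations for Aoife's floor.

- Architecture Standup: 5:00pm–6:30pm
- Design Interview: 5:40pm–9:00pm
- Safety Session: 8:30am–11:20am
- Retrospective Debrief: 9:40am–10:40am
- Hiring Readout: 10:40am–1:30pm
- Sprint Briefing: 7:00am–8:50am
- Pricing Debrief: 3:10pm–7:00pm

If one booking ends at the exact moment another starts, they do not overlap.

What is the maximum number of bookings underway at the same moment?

Sort all start/end points and keep a running count:
7:00am start Sprint Briefing → 1
8:30am start Safety Session → 2
8:50am end Sprint Briefing → 1
9:40am start Retrospective Debrief → 2
10:40am end Retrospective Debrief → 1
10:40am start Hiring Readout → 2
11:20am end Safety Session → 1
1:30pm end Hiring Readout → 0
3:10pm start Pricing Debrief → 1
5:00pm start Architecture Standup → 2
5:40pm start Design Interview → 3
6:30pm end Architecture Standup → 2
7:00pm end Pricing Debrief → 1
9:00pm end Design Interview → 0
Peak is 3, at 5:40pm (Architecture Standup, Design Interview, Pricing Debrief).

3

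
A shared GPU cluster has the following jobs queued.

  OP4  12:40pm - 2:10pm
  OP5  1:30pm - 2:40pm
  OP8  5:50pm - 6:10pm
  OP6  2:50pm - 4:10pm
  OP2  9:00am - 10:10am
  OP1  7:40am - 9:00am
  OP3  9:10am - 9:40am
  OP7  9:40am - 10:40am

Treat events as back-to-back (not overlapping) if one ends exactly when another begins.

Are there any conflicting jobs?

Yes

Check each pair: they overlap iff neither finishes before the other starts.
Sorted by start: OP1, OP2, OP3, OP7, OP4, OP5, OP6, OP8.
OP2 starts exactly when OP1 ends (back-to-back, no overlap); OP1 is clear from here.
OP3 starts before OP2 ends → OP2 and OP3 overlap.
That's a conflict, so the schedule is not conflict-free.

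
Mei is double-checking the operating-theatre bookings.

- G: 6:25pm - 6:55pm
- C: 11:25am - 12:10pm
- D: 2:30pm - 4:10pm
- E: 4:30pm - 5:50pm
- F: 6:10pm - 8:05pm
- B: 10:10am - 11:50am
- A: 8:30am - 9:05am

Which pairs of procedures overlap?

Sorted by start: A, B, C, D, E, F, G.
B starts after A ends; A is clear from here.
C starts before B ends → B and C overlap.
D starts after B ends; B is clear from here.
D starts after C ends; C is clear from here.
E starts after D ends; D is clear from here.
F starts after E ends; E is clear from here.
G starts before F ends → F and G overlap.

B & C, F & G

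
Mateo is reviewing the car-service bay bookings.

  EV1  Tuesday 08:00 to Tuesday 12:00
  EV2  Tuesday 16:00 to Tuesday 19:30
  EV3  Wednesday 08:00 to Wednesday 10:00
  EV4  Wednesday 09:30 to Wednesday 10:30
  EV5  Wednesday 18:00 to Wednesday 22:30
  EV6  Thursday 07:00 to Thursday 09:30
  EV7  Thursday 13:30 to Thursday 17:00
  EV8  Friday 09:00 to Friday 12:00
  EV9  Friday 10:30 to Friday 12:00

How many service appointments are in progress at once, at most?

Walk through starts and ends in time order (an end at T is processed before a start at T):
Tuesday 08:00 start EV1 → 1
Tuesday 12:00 end EV1 → 0
Tuesday 16:00 start EV2 → 1
Tuesday 19:30 end EV2 → 0
Wednesday 08:00 start EV3 → 1
Wednesday 09:30 start EV4 → 2
Wednesday 10:00 end EV3 → 1
Wednesday 10:30 end EV4 → 0
Wednesday 18:00 start EV5 → 1
Wednesday 22:30 end EV5 → 0
Thursday 07:00 start EV6 → 1
Thursday 09:30 end EV6 → 0
Thursday 13:30 start EV7 → 1
Thursday 17:00 end EV7 → 0
Friday 09:00 start EV8 → 1
Friday 10:30 start EV9 → 2
Friday 12:00 end EV8 → 1
Friday 12:00 end EV9 → 0
Peak is 2, at Wednesday 09:30 (EV3, EV4).

2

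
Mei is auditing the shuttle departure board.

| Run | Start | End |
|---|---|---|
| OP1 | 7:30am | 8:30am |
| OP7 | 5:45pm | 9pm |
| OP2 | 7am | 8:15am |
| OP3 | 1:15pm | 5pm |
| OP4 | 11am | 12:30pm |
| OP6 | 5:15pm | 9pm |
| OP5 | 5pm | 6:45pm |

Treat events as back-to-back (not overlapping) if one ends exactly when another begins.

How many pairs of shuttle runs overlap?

4

Sorted by start: OP2, OP1, OP4, OP3, OP5, OP6, OP7.
OP1 starts before OP2 ends → OP2 and OP1 overlap.
OP4 starts after OP2 ends, so OP2 has no further overlaps.
OP4 starts after OP1 ends, so OP1 has no further overlaps.
OP3 starts after OP4 ends, so OP4 has no further overlaps.
OP5 starts exactly when OP3 ends (back-to-back, no overlap), so OP3 has no further overlaps.
OP6 starts before OP5 ends → OP5 and OP6 overlap.
OP7 starts before OP5 ends → OP5 and OP7 overlap.
OP7 starts before OP6 ends → OP6 and OP7 overlap.
Overlapping pairs: OP1 & OP2, OP5 & OP6, OP5 & OP7, OP6 & OP7 — 4 in total.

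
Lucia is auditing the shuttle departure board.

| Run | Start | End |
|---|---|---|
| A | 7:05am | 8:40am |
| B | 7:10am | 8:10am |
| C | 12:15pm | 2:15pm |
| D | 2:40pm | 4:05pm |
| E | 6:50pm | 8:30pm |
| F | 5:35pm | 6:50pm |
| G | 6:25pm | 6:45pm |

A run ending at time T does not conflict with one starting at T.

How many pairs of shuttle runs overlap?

Sorted by start: A, B, C, D, F, G, E.
B starts before A ends → A and B overlap.
C starts after A ends — done with A.
C starts after B ends — done with B.
D starts after C ends — done with C.
F starts after D ends — done with D.
G starts before F ends → F and G overlap.
E starts exactly when F ends (back-to-back, no overlap).
E starts after G ends.
Overlapping pairs: A & B, F & G — 2 in total.

2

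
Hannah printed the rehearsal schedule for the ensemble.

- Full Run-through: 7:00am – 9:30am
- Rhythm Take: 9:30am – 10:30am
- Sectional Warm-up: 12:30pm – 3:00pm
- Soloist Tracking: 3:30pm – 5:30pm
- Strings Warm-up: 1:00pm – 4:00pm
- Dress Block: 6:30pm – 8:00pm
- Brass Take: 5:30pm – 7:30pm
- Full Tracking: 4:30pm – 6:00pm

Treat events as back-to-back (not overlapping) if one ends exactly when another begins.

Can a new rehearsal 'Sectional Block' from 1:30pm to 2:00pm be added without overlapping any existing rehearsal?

Full Run-through: ends 9:30am at or before Sectional Block starts 1:30pm → clear.
Rhythm Take: ends 10:30am at or before Sectional Block starts 1:30pm → clear.
Sectional Warm-up: starts 12:30pm before Sectional Block ends 2:00pm, and ends 3:00pm after Sectional Block starts 1:30pm → overlap.
Strings Warm-up: starts 1:00pm before Sectional Block ends 2:00pm, and ends 4:00pm after Sectional Block starts 1:30pm → overlap.
Soloist Tracking: starts 3:30pm at or after Sectional Block ends 2:00pm → clear.
Full Tracking: starts 4:30pm at or after Sectional Block ends 2:00pm → clear.
Brass Take: starts 5:30pm at or after Sectional Block ends 2:00pm → clear.
Dress Block: starts 6:30pm at or after Sectional Block ends 2:00pm → clear.
Sectional Block overlaps Sectional Warm-up, Strings Warm-up.

No — it overlaps Sectional Warm-up, Strings Warm-up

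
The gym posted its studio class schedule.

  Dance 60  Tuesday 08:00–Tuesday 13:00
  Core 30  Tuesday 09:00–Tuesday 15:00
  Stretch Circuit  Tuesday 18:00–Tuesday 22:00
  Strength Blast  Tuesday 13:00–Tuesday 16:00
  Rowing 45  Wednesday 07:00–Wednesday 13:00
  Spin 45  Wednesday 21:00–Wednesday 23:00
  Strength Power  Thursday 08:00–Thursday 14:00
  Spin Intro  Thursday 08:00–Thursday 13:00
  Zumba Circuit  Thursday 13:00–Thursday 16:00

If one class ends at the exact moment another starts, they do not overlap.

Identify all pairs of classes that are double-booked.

Sorted by start: Dance 60, Core 30, Strength Blast, Stretch Circuit, Rowing 45, Spin 45, Strength Power, Spin Intro, Zumba Circuit.
Core 30 starts before Dance 60 ends → Dance 60 and Core 30 overlap.
Strength Blast starts exactly when Dance 60 ends (back-to-back, no overlap), so nothing later overlaps Dance 60 either.
Strength Blast starts before Core 30 ends → Core 30 and Strength Blast overlap.
Stretch Circuit starts after Core 30 ends, so nothing later overlaps Core 30 either.
Stretch Circuit starts after Strength Blast ends, so nothing later overlaps Strength Blast either.
Rowing 45 starts after Stretch Circuit ends, so nothing later overlaps Stretch Circuit either.
Spin 45 starts after Rowing 45 ends, so nothing later overlaps Rowing 45 either.
Strength Power starts after Spin 45 ends, so nothing later overlaps Spin 45 either.
Spin Intro starts before Strength Power ends → Strength Power and Spin Intro overlap.
Zumba Circuit starts before Strength Power ends → Strength Power and Zumba Circuit overlap.
Zumba Circuit starts exactly when Spin Intro ends (back-to-back, no overlap).

Core 30 & Dance 60, Core 30 & Strength Blast, Spin Intro & Strength Power, Strength Power & Zumba Circuit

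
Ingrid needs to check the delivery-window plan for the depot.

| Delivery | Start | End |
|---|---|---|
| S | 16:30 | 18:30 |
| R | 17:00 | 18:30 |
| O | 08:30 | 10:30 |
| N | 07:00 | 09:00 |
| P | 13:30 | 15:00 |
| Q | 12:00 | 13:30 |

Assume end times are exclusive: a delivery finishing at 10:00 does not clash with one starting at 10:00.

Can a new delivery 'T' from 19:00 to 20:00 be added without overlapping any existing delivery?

Yes — the slot is free

N: ends 09:00 at or before T starts 19:00 → clear.
O: ends 10:30 at or before T starts 19:00 → clear.
Q: ends 13:30 at or before T starts 19:00 → clear.
P: ends 15:00 at or before T starts 19:00 → clear.
S: ends 18:30 at or before T starts 19:00 → clear.
R: ends 18:30 at or before T starts 19:00 → clear.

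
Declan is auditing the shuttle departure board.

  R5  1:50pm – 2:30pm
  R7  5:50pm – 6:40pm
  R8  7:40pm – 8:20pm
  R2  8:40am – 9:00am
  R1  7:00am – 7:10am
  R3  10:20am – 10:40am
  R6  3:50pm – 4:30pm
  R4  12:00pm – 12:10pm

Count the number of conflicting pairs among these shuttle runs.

Sorted by start: R1, R2, R3, R4, R5, R6, R7, R8.
R2 starts after R1 ends, so R1 has no further overlaps.
R3 starts after R2 ends, so R2 has no further overlaps.
R4 starts after R3 ends, so R3 has no further overlaps.
R5 starts after R4 ends, so R4 has no further overlaps.
R6 starts after R5 ends, so R5 has no further overlaps.
R7 starts after R6 ends, so R6 has no further overlaps.
R8 starts after R7 ends.
No pair overlaps.

0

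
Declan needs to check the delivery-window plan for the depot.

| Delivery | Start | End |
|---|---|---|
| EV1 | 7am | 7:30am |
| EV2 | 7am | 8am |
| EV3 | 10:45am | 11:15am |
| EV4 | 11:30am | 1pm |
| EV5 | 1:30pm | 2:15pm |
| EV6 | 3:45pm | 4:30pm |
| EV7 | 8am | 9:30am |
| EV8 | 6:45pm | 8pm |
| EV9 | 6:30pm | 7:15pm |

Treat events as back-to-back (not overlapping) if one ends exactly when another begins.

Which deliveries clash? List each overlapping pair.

EV1 & EV2, EV8 & EV9

Sorted by start: EV1, EV2, EV7, EV3, EV4, EV5, EV6, EV9, EV8.
EV2 starts before EV1 ends → EV1 and EV2 overlap.
EV7 starts after EV1 ends — done with EV1.
EV7 starts exactly when EV2 ends (back-to-back, no overlap) — done with EV2.
EV3 starts after EV7 ends — done with EV7.
EV4 starts after EV3 ends — done with EV3.
EV5 starts after EV4 ends — done with EV4.
EV6 starts after EV5 ends — done with EV5.
EV9 starts after EV6 ends — done with EV6.
EV8 starts before EV9 ends → EV9 and EV8 overlap.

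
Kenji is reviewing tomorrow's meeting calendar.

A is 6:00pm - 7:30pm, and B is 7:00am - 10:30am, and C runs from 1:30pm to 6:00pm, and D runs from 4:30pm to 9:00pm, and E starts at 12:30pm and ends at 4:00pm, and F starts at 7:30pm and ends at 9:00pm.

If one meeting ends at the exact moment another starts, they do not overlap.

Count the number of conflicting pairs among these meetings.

Sorted by start: B, E, C, D, A, F.
E starts after B ends; B is clear from here.
C starts before E ends → E and C overlap.
D starts after E ends; E is clear from here.
D starts before C ends → C and D overlap.
A starts exactly when C ends (back-to-back, no overlap); C is clear from here.
A starts before D ends → D and A overlap.
F starts before D ends → D and F overlap.
F starts exactly when A ends (back-to-back, no overlap).
Overlapping pairs: A & D, C & D, C & E, D & F — 4 in total.

4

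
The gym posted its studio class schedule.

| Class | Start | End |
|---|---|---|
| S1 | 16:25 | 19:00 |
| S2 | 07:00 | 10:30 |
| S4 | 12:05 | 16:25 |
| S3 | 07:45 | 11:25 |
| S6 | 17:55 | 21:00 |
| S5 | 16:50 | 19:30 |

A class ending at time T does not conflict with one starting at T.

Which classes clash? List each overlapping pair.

Sorted by start: S2, S3, S4, S1, S5, S6.
S3 starts before S2 ends → S2 and S3 overlap.
S4 starts after S2 ends — done with S2.
S4 starts after S3 ends — done with S3.
S1 starts exactly when S4 ends (back-to-back, no overlap) — done with S4.
S5 starts before S1 ends → S1 and S5 overlap.
S6 starts before S1 ends → S1 and S6 overlap.
S6 starts before S5 ends → S5 and S6 overlap.

S1 & S5, S1 & S6, S2 & S3, S5 & S6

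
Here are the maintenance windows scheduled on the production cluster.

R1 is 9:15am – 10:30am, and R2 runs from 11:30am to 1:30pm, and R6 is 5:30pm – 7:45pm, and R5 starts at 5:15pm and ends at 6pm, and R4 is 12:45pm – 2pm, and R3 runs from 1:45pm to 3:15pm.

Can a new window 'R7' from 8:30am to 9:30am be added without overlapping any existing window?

No — it overlaps R1

R1: starts 9:15am before R7 ends 9:30am, and ends 10:30am after R7 starts 8:30am → overlap.
R2: starts 11:30am at or after R7 ends 9:30am → clear.
R4: starts 12:45pm at or after R7 ends 9:30am → clear.
R3: starts 1:45pm at or after R7 ends 9:30am → clear.
R5: starts 5:15pm at or after R7 ends 9:30am → clear.
R6: starts 5:30pm at or after R7 ends 9:30am → clear.
R7 overlaps R1.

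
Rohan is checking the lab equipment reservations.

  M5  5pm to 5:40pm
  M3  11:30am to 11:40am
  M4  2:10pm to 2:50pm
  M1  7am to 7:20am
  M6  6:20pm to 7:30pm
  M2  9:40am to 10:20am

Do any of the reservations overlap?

No

Sorted by start: M1, M2, M3, M4, M5, M6.
M2 starts after M1 ends, so M1 has no further overlaps.
M3 starts after M2 ends, so M2 has no further overlaps.
M4 starts after M3 ends, so M3 has no further overlaps.
M5 starts after M4 ends, so M4 has no further overlaps.
M6 starts after M5 ends.
Every pair is clear; the schedule has no overlaps.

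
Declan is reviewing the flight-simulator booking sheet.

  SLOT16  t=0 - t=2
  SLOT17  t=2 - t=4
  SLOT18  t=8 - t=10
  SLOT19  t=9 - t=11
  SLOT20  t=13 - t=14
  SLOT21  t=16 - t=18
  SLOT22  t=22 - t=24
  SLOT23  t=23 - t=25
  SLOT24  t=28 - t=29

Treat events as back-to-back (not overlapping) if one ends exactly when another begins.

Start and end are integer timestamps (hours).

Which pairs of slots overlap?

Two intervals overlap when each starts before the other ends.
Sorted by start: SLOT16, SLOT17, SLOT18, SLOT19, SLOT20, SLOT21, SLOT22, SLOT23, SLOT24.
SLOT17 starts exactly when SLOT16 ends (back-to-back, no overlap) — done with SLOT16.
SLOT18 starts after SLOT17 ends — done with SLOT17.
SLOT19 starts before SLOT18 ends → SLOT18 and SLOT19 overlap.
SLOT20 starts after SLOT18 ends — done with SLOT18.
SLOT20 starts after SLOT19 ends — done with SLOT19.
SLOT21 starts after SLOT20 ends — done with SLOT20.
SLOT22 starts after SLOT21 ends — done with SLOT21.
SLOT23 starts before SLOT22 ends → SLOT22 and SLOT23 overlap.
SLOT24 starts after SLOT22 ends.
SLOT24 starts after SLOT23 ends.

SLOT18 & SLOT19, SLOT22 & SLOT23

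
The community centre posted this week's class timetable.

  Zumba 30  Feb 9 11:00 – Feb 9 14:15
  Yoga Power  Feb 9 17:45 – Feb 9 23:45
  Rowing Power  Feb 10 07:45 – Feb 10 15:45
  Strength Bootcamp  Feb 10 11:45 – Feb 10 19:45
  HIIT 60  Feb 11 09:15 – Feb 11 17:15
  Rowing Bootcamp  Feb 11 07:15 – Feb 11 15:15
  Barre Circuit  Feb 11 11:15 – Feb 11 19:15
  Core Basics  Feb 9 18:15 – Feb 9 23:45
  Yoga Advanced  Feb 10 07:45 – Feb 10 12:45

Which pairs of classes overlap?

Barre Circuit & HIIT 60, Barre Circuit & Rowing Bootcamp, Core Basics & Yoga Power, HIIT 60 & Rowing Bootcamp, Rowing Power & Strength Bootcamp, Rowing Power & Yoga Advanced, Strength Bootcamp & Yoga Advanced

Check each pair: they overlap iff neither finishes before the other starts.
Sorted by start: Zumba 30, Yoga Power, Core Basics, Rowing Power, Yoga Advanced, Strength Bootcamp, Rowing Bootcamp, HIIT 60, Barre Circuit.
Yoga Power starts after Zumba 30 ends — done with Zumba 30.
Core Basics starts before Yoga Power ends → Yoga Power and Core Basics overlap.
Rowing Power starts after Yoga Power ends — done with Yoga Power.
Rowing Power starts after Core Basics ends — done with Core Basics.
Yoga Advanced starts before Rowing Power ends → Rowing Power and Yoga Advanced overlap.
Strength Bootcamp starts before Rowing Power ends → Rowing Power and Strength Bootcamp overlap.
Rowing Bootcamp starts after Rowing Power ends — done with Rowing Power.
Strength Bootcamp starts before Yoga Advanced ends → Yoga Advanced and Strength Bootcamp overlap.
Rowing Bootcamp starts after Yoga Advanced ends — done with Yoga Advanced.
Rowing Bootcamp starts after Strength Bootcamp ends — done with Strength Bootcamp.
HIIT 60 starts before Rowing Bootcamp ends → Rowing Bootcamp and HIIT 60 overlap.
Barre Circuit starts before Rowing Bootcamp ends → Rowing Bootcamp and Barre Circuit overlap.
Barre Circuit starts before HIIT 60 ends → HIIT 60 and Barre Circuit overlap.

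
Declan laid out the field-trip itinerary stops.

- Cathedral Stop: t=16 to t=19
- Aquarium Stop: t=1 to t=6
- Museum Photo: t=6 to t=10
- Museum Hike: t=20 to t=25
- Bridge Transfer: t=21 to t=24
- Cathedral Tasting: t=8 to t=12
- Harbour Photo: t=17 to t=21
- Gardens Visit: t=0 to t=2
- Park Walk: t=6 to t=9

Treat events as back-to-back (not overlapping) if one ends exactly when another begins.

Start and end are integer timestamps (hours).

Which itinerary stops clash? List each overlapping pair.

Two intervals overlap when each starts before the other ends.
Sorted by start: Gardens Visit, Aquarium Stop, Museum Photo, Park Walk, Cathedral Tasting, Cathedral Stop, Harbour Photo, Museum Hike, Bridge Transfer.
Aquarium Stop starts before Gardens Visit ends → Gardens Visit and Aquarium Stop overlap.
Museum Photo starts after Gardens Visit ends, so nothing later overlaps Gardens Visit either.
Museum Photo starts exactly when Aquarium Stop ends (back-to-back, no overlap), so nothing later overlaps Aquarium Stop either.
Park Walk starts before Museum Photo ends → Museum Photo and Park Walk overlap.
Cathedral Tasting starts before Museum Photo ends → Museum Photo and Cathedral Tasting overlap.
Cathedral Stop starts after Museum Photo ends, so nothing later overlaps Museum Photo either.
Cathedral Tasting starts before Park Walk ends → Park Walk and Cathedral Tasting overlap.
Cathedral Stop starts after Park Walk ends, so nothing later overlaps Park Walk either.
Cathedral Stop starts after Cathedral Tasting ends, so nothing later overlaps Cathedral Tasting either.
Harbour Photo starts before Cathedral Stop ends → Cathedral Stop and Harbour Photo overlap.
Museum Hike starts after Cathedral Stop ends, so nothing later overlaps Cathedral Stop either.
Museum Hike starts before Harbour Photo ends → Harbour Photo and Museum Hike overlap.
Bridge Transfer starts exactly when Harbour Photo ends (back-to-back, no overlap).
Bridge Transfer starts before Museum Hike ends → Museum Hike and Bridge Transfer overlap.

Aquarium Stop & Gardens Visit, Bridge Transfer & Museum Hike, Cathedral Stop & Harbour Photo, Cathedral Tasting & Museum Photo, Cathedral Tasting & Park Walk, Harbour Photo & Museum Hike, Museum Photo & Park Walk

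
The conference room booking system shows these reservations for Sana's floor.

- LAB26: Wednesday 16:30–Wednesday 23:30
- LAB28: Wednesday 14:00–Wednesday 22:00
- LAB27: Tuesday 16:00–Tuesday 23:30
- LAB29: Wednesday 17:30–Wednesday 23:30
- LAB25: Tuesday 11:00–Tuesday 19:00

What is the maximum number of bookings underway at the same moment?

3

Sweep the timeline, counting +1 at each start and −1 at each end (ends before starts at a tie):
Tuesday 11:00 start LAB25 → 1
Tuesday 16:00 start LAB27 → 2
Tuesday 19:00 end LAB25 → 1
Tuesday 23:30 end LAB27 → 0
Wednesday 14:00 start LAB28 → 1
Wednesday 16:30 start LAB26 → 2
Wednesday 17:30 start LAB29 → 3
Wednesday 22:00 end LAB28 → 2
Wednesday 23:30 end LAB26 → 1
Wednesday 23:30 end LAB29 → 0
Peak is 3, at Wednesday 17:30 (LAB26, LAB28, LAB29).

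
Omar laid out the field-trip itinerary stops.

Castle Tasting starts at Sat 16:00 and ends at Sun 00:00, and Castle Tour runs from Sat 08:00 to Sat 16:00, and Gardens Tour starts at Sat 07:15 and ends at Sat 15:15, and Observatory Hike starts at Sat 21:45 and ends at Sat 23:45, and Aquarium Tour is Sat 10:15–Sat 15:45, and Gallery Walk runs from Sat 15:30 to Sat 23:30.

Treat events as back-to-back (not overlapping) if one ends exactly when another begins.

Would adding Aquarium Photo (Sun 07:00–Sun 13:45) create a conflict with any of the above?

No — it doesn't clash with anything

Gardens Tour: ends Sat 15:15 at or before Aquarium Photo starts Sun 07:00 → clear.
Castle Tour: ends Sat 16:00 at or before Aquarium Photo starts Sun 07:00 → clear.
Aquarium Tour: ends Sat 15:45 at or before Aquarium Photo starts Sun 07:00 → clear.
Gallery Walk: ends Sat 23:30 at or before Aquarium Photo starts Sun 07:00 → clear.
Castle Tasting: ends Sun 00:00 at or before Aquarium Photo starts Sun 07:00 → clear.
Observatory Hike: ends Sat 23:45 at or before Aquarium Photo starts Sun 07:00 → clear.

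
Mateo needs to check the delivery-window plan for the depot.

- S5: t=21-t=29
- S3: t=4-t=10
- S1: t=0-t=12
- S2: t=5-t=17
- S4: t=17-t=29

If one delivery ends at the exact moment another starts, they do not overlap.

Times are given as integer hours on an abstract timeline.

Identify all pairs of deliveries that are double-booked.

Sorted by start: S1, S3, S2, S4, S5.
S3 starts before S1 ends → S1 and S3 overlap.
S2 starts before S1 ends → S1 and S2 overlap.
S4 starts after S1 ends, so nothing later overlaps S1 either.
S2 starts before S3 ends → S3 and S2 overlap.
S4 starts after S3 ends, so nothing later overlaps S3 either.
S4 starts exactly when S2 ends (back-to-back, no overlap), so nothing later overlaps S2 either.
S5 starts before S4 ends → S4 and S5 overlap.

S1 & S2, S1 & S3, S2 & S3, S4 & S5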